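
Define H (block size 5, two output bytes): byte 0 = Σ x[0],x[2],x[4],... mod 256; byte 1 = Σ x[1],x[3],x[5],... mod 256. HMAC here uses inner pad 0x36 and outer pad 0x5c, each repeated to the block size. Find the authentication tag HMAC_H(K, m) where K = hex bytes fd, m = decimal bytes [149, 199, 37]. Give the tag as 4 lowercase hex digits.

7fb6

Key hex bytes fd is 1 byte ≤ B = 5; zero-pad to 5 bytes: K' = fd 00 00 00 00.
K' ⊕ ipad = cb 36 36 36 36.  K' ⊕ opad = a1 5c 5c 5c 5c.
Inner input = (K'⊕ipad) ∥ m = cb 36 36 36 36 ∥ 95 c7 25.
Inner hash: even-index sum = 510 mod 256 = 254; odd-index sum = 294 mod 256 = 38 → fe 26.
Outer input = (K'⊕opad) ∥ inner = a1 5c 5c 5c 5c ∥ fe 26.
Outer hash (tag): even-index sum = 383 mod 256 = 127; odd-index sum = 438 mod 256 = 182 → 7f b6.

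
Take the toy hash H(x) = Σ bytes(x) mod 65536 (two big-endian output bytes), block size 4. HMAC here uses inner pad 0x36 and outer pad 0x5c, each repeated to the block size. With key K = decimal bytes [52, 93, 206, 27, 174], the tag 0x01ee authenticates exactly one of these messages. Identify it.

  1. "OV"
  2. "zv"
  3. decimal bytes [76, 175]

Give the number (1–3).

Key decimal bytes [52, 93, 206, 27, 174] = 34 5d ce 1b ae is 5 bytes > B = 4, so hash it first: H(key) = 02 28, then zero-pad to 4 bytes: K' = 02 28 00 00.
K' ⊕ ipad = 34 1e 36 36; K' ⊕ opad = 5e 74 5c 5c.
m1: inner = H(34 1e 36 36 4f 56) = 01 63; tag = H(5e 74 5c 5c 01 63) = 01ee ← matches
m2: inner = H(34 1e 36 36 7a 76) = 01 ae; tag = H(5e 74 5c 5c 01 ae) = 0239
m3: inner = H(34 1e 36 36 4c af) = 01 b9; tag = H(5e 74 5c 5c 01 b9) = 0244

1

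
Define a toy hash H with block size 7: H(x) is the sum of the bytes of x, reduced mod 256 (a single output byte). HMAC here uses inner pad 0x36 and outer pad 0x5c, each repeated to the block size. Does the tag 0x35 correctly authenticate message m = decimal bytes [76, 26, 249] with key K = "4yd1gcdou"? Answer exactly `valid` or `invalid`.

Key "4yd1gcdou" = 34 79 64 31 67 63 64 6f 75 is 9 bytes > B = 7, so hash it first: H(key) = 54, then zero-pad to 7 bytes: K' = 54 00 00 00 00 00 00.
K' ⊕ ipad = 62 36 36 36 36 36 36; K' ⊕ opad = 08 5c 5c 5c 5c 5c 5c.
Inner hash: sum = 98+54+54+54+54+54+54+76+26+249 = 773; mod 256 = 5 → 05.
Outer hash (recomputed tag): sum = 8+92+92+92+92+92+92+5 = 565; mod 256 = 53 → 35.
Recomputed tag = 35; claimed = 35 → match.

valid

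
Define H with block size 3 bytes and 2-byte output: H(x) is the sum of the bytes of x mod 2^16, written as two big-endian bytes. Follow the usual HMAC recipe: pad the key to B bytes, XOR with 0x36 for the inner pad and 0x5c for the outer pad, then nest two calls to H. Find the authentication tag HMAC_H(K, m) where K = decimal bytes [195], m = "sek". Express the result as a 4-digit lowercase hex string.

Key decimal bytes [195] = c3 is 1 byte ≤ B = 3; zero-pad to 3 bytes: K' = c3 00 00.
K' ⊕ ipad = f5 36 36.  K' ⊕ opad = 9f 5c 5c.
Inner input = (K'⊕ipad) ∥ m = f5 36 36 ∥ 73 65 6b.
Inner hash: sum = 245+54+54+115+101+107 = 676 → 02 a4.
Outer input = (K'⊕opad) ∥ inner = 9f 5c 5c ∥ 02 a4.
Outer hash (tag): sum = 159+92+92+2+164 = 509 → 01 fd.

01fd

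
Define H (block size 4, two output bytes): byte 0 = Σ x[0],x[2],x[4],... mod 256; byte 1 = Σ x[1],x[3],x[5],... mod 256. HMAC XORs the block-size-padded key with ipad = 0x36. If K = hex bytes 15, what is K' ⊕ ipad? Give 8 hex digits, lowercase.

23363636

Key hex bytes 15 is 1 byte ≤ B = 4; zero-pad to 4 bytes: K' = 15 00 00 00.
XOR each byte with 0x36: 15⊕36=23, 00⊕36=36, 00⊕36=36, 00⊕36=36.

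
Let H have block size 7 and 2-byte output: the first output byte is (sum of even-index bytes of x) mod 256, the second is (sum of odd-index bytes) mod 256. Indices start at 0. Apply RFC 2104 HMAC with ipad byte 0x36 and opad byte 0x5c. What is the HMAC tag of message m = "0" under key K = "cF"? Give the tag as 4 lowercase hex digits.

5fc9

Key "cF" = 63 46 is 2 bytes ≤ B = 7; zero-pad to 7 bytes: K' = 63 46 00 00 00 00 00.
K' ⊕ ipad = 55 70 36 36 36 36 36.  K' ⊕ opad = 3f 1a 5c 5c 5c 5c 5c.
Inner input = (K'⊕ipad) ∥ m = 55 70 36 36 36 36 36 ∥ 30.
Inner hash: even-index sum = 247 mod 256 = 247; odd-index sum = 268 mod 256 = 12 → f7 0c.
Outer input = (K'⊕opad) ∥ inner = 3f 1a 5c 5c 5c 5c 5c ∥ f7 0c.
Outer hash (tag): even-index sum = 351 mod 256 = 95; odd-index sum = 457 mod 256 = 201 → 5f c9.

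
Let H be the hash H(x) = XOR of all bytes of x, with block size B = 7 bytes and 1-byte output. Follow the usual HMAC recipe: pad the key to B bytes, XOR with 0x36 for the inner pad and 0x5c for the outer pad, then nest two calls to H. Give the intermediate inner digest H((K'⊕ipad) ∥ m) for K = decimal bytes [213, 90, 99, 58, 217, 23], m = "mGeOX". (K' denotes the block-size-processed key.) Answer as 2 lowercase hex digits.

76

Key decimal bytes [213, 90, 99, 58, 217, 23] = d5 5a 63 3a d9 17 is 6 bytes ≤ B = 7; zero-pad to 7 bytes: K' = d5 5a 63 3a d9 17 00.
K' ⊕ ipad = e3 6c 55 0c ef 21 36.
Inner input = e3 6c 55 0c ef 21 36 ∥ 6d 47 65 4f 58.
Inner hash: XOR e3⊕6c⊕55⊕0c⊕ef⊕21⊕36⊕6d⊕47⊕65⊕4f⊕58 = 76.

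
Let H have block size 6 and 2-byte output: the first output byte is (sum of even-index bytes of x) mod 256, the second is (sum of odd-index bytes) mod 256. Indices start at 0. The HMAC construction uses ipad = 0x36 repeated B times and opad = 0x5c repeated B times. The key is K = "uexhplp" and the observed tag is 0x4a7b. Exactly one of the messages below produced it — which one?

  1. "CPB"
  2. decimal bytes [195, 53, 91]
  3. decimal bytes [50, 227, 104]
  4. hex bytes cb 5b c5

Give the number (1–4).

3

Key "uexhplp" = 75 65 78 68 70 6c 70 is 7 bytes > B = 6, so hash it first: H(key) = cd 39, then zero-pad to 6 bytes: K' = cd 39 00 00 00 00.
K' ⊕ ipad = fb 0f 36 36 36 36; K' ⊕ opad = 91 65 5c 5c 5c 5c.
m1: inner = H(fb 0f 36 36 36 36 43 50 42) = ec cb; tag = H(91 65 5c 5c 5c 5c ec cb) = 35e8
m2: inner = H(fb 0f 36 36 36 36 c3 35 5b) = 85 b0; tag = H(91 65 5c 5c 5c 5c 85 b0) = cecd
m3: inner = H(fb 0f 36 36 36 36 32 e3 68) = 01 5e; tag = H(91 65 5c 5c 5c 5c 01 5e) = 4a7b ← matches
m4: inner = H(fb 0f 36 36 36 36 cb 5b c5) = f7 d6; tag = H(91 65 5c 5c 5c 5c f7 d6) = 40f3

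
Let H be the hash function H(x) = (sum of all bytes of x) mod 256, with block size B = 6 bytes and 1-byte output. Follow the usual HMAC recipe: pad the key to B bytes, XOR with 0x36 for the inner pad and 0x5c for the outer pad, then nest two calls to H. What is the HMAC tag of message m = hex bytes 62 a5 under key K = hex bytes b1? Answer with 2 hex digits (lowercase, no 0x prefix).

Key hex bytes b1 is 1 byte ≤ B = 6; zero-pad to 6 bytes: K' = b1 00 00 00 00 00.
K' ⊕ ipad = 87 36 36 36 36 36.  K' ⊕ opad = ed 5c 5c 5c 5c 5c.
Inner input = (K'⊕ipad) ∥ m = 87 36 36 36 36 36 ∥ 62 a5.
Inner hash: sum = 135+54+54+54+54+54+98+165 = 668; mod 256 = 156 → 9c.
Outer input = (K'⊕opad) ∥ inner = ed 5c 5c 5c 5c 5c ∥ 9c.
Outer hash (tag): sum = 237+92+92+92+92+92+156 = 853; mod 256 = 85 → 55.

55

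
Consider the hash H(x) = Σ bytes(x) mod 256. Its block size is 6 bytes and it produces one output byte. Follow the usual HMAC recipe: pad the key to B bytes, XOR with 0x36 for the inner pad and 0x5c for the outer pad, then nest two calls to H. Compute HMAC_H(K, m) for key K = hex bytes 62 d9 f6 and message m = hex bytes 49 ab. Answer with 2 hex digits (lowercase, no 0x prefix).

1a

Key hex bytes 62 d9 f6 is 3 bytes ≤ B = 6; zero-pad to 6 bytes: K' = 62 d9 f6 00 00 00.
K' ⊕ ipad = 54 ef c0 36 36 36.  K' ⊕ opad = 3e 85 aa 5c 5c 5c.
Inner input = (K'⊕ipad) ∥ m = 54 ef c0 36 36 36 ∥ 49 ab.
Inner hash: sum = 84+239+192+54+54+54+73+171 = 921; mod 256 = 153 → 99.
Outer input = (K'⊕opad) ∥ inner = 3e 85 aa 5c 5c 5c ∥ 99.
Outer hash (tag): sum = 62+133+170+92+92+92+153 = 794; mod 256 = 26 → 1a.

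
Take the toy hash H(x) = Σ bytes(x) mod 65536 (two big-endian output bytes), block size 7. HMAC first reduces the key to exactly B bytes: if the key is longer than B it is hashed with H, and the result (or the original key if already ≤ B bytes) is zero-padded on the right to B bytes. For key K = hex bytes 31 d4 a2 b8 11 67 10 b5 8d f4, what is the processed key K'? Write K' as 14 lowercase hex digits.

051d0000000000

|K| = 10 > B = 7, so first hash the key.
H(K): sum = 49+212+162+184+17+103+16+181+141+244 = 1309 → 05 1d.
Zero-pad H(K) = 05 1d to 7 bytes: K' = 05 1d 00 00 00 00 00.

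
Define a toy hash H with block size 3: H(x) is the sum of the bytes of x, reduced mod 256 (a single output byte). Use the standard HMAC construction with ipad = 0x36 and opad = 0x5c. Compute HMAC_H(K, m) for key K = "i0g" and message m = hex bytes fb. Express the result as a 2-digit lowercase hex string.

Key "i0g" = 69 30 67 is exactly B = 3 bytes: K' = 69 30 67.
K' ⊕ ipad = 5f 06 51.  K' ⊕ opad = 35 6c 3b.
Inner input = (K'⊕ipad) ∥ m = 5f 06 51 ∥ fb.
Inner hash: sum = 95+6+81+251 = 433; mod 256 = 177 → b1.
Outer input = (K'⊕opad) ∥ inner = 35 6c 3b ∥ b1.
Outer hash (tag): sum = 53+108+59+177 = 397; mod 256 = 141 → 8d.

8d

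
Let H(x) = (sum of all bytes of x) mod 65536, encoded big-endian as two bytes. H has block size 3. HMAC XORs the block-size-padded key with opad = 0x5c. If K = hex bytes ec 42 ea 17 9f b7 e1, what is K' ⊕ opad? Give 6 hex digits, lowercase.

583a5c

Key hex bytes ec 42 ea 17 9f b7 e1 is 7 bytes > B = 3, so hash it first: H(key) = 04 66, then zero-pad to 3 bytes: K' = 04 66 00.
XOR each byte with 0x5c: 04⊕5c=58, 66⊕5c=3a, 00⊕5c=5c.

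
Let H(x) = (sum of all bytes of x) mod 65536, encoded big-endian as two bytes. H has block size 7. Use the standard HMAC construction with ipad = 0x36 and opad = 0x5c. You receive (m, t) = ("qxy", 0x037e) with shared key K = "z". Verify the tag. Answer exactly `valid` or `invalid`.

invalid

Key "z" = 7a is 1 byte ≤ B = 7; zero-pad to 7 bytes: K' = 7a 00 00 00 00 00 00.
K' ⊕ ipad = 4c 36 36 36 36 36 36; K' ⊕ opad = 26 5c 5c 5c 5c 5c 5c.
Inner hash: sum = 76+54+54+54+54+54+54+113+120+121 = 754 → 02 f2.
Outer hash (recomputed tag): sum = 38+92+92+92+92+92+92+2+242 = 834 → 03 42.
Recomputed tag = 0342; claimed = 037e → mismatch.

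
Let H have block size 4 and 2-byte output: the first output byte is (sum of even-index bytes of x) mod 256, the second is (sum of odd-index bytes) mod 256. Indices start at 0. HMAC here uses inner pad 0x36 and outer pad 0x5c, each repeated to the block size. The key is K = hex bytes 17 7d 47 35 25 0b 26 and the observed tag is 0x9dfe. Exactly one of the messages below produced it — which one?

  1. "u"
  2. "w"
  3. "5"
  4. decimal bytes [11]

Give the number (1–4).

2

Key hex bytes 17 7d 47 35 25 0b 26 is 7 bytes > B = 4, so hash it first: H(key) = a9 bd, then zero-pad to 4 bytes: K' = a9 bd 00 00.
K' ⊕ ipad = 9f 8b 36 36; K' ⊕ opad = f5 e1 5c 5c.
m1: inner = H(9f 8b 36 36 75) = 4a c1; tag = H(f5 e1 5c 5c 4a c1) = 9bfe
m2: inner = H(9f 8b 36 36 77) = 4c c1; tag = H(f5 e1 5c 5c 4c c1) = 9dfe ← matches
m3: inner = H(9f 8b 36 36 35) = 0a c1; tag = H(f5 e1 5c 5c 0a c1) = 5bfe
m4: inner = H(9f 8b 36 36 0b) = e0 c1; tag = H(f5 e1 5c 5c e0 c1) = 31fe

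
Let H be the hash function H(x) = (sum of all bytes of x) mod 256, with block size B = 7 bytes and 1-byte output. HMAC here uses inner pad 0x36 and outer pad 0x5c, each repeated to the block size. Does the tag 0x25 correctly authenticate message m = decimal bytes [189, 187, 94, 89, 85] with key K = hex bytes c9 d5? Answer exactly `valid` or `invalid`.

invalid

Key hex bytes c9 d5 is 2 bytes ≤ B = 7; zero-pad to 7 bytes: K' = c9 d5 00 00 00 00 00.
K' ⊕ ipad = ff e3 36 36 36 36 36; K' ⊕ opad = 95 89 5c 5c 5c 5c 5c.
Inner hash: sum = 255+227+54+54+54+54+54+189+187+94+89+85 = 1396; mod 256 = 116 → 74.
Outer hash (recomputed tag): sum = 149+137+92+92+92+92+92+116 = 862; mod 256 = 94 → 5e.
Recomputed tag = 5e; claimed = 25 → mismatch.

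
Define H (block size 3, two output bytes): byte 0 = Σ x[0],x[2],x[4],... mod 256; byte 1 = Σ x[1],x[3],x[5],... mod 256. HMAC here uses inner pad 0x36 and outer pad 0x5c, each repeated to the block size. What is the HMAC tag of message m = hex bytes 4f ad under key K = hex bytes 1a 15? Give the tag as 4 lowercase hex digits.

Key hex bytes 1a 15 is 2 bytes ≤ B = 3; zero-pad to 3 bytes: K' = 1a 15 00.
K' ⊕ ipad = 2c 23 36.  K' ⊕ opad = 46 49 5c.
Inner input = (K'⊕ipad) ∥ m = 2c 23 36 ∥ 4f ad.
Inner hash: even-index sum = 271 mod 256 = 15; odd-index sum = 114 mod 256 = 114 → 0f 72.
Outer input = (K'⊕opad) ∥ inner = 46 49 5c ∥ 0f 72.
Outer hash (tag): even-index sum = 276 mod 256 = 20; odd-index sum = 88 mod 256 = 88 → 14 58.

1458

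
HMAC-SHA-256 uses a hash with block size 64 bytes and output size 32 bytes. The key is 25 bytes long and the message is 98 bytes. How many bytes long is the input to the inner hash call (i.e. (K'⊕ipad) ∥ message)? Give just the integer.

Key is 25 ≤ 64 bytes, zero-padded: |K'| = 64.
Inner input = (K'⊕ipad) ∥ m → 64 + 98 = 162 bytes.

162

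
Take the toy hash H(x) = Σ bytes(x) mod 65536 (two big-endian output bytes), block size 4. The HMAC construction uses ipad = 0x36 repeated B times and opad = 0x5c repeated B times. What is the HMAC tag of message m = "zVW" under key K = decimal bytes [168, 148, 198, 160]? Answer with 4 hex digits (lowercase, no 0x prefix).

Key decimal bytes [168, 148, 198, 160] = a8 94 c6 a0 is exactly B = 4 bytes: K' = a8 94 c6 a0.
K' ⊕ ipad = 9e a2 f0 96.  K' ⊕ opad = f4 c8 9a fc.
Inner input = (K'⊕ipad) ∥ m = 9e a2 f0 96 ∥ 7a 56 57.
Inner hash: sum = 158+162+240+150+122+86+87 = 1005 → 03 ed.
Outer input = (K'⊕opad) ∥ inner = f4 c8 9a fc ∥ 03 ed.
Outer hash (tag): sum = 244+200+154+252+3+237 = 1090 → 04 42.

0442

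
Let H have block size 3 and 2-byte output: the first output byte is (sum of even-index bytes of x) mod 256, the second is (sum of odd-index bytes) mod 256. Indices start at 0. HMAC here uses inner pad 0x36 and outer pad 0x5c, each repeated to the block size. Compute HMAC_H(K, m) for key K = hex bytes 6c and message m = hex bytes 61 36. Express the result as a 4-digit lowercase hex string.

Key hex bytes 6c is 1 byte ≤ B = 3; zero-pad to 3 bytes: K' = 6c 00 00.
K' ⊕ ipad = 5a 36 36.  K' ⊕ opad = 30 5c 5c.
Inner input = (K'⊕ipad) ∥ m = 5a 36 36 ∥ 61 36.
Inner hash: even-index sum = 198 mod 256 = 198; odd-index sum = 151 mod 256 = 151 → c6 97.
Outer input = (K'⊕opad) ∥ inner = 30 5c 5c ∥ c6 97.
Outer hash (tag): even-index sum = 291 mod 256 = 35; odd-index sum = 290 mod 256 = 34 → 23 22.

2322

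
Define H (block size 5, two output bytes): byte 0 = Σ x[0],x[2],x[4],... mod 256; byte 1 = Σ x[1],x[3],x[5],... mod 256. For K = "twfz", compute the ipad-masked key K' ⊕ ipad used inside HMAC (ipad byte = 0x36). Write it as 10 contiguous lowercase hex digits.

4241504c36

Key "twfz" = 74 77 66 7a is 4 bytes ≤ B = 5; zero-pad to 5 bytes: K' = 74 77 66 7a 00.
XOR each byte with 0x36: 74⊕36=42, 77⊕36=41, 66⊕36=50, 7a⊕36=4c, 00⊕36=36.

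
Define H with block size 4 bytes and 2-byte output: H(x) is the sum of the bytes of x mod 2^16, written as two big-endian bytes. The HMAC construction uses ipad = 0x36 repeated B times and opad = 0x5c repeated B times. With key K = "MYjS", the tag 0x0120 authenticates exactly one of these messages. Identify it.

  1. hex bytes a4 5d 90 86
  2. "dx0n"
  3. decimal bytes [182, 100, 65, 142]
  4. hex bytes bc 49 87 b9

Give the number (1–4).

Key "MYjS" = 4d 59 6a 53 is exactly B = 4 bytes: K' = 4d 59 6a 53.
K' ⊕ ipad = 7b 6f 5c 65; K' ⊕ opad = 11 05 36 0f.
m1: inner = H(7b 6f 5c 65 a4 5d 90 86) = 03 c2; tag = H(11 05 36 0f 03 c2) = 0120 ← matches
m2: inner = H(7b 6f 5c 65 64 78 30 6e) = 03 25; tag = H(11 05 36 0f 03 25) = 0083
m3: inner = H(7b 6f 5c 65 b6 64 41 8e) = 03 94; tag = H(11 05 36 0f 03 94) = 00f2
m4: inner = H(7b 6f 5c 65 bc 49 87 b9) = 03 f0; tag = H(11 05 36 0f 03 f0) = 014e

1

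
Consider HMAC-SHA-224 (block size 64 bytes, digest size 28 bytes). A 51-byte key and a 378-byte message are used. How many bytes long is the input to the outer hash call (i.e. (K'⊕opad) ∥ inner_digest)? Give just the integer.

Key is 51 ≤ 64 bytes, zero-padded: |K'| = 64.
Outer input = (K'⊕opad) ∥ H(inner) → 64 + 28 = 92 bytes.

92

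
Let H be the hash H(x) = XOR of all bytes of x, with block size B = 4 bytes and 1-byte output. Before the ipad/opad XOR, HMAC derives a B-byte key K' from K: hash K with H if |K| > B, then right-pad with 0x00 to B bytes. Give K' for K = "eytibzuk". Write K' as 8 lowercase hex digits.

|K| = 8 > B = 4, so first hash the key.
H(K): XOR 65⊕79⊕74⊕69⊕62⊕7a⊕75⊕6b = 07.
Zero-pad H(K) = 07 to 4 bytes: K' = 07 00 00 00.

07000000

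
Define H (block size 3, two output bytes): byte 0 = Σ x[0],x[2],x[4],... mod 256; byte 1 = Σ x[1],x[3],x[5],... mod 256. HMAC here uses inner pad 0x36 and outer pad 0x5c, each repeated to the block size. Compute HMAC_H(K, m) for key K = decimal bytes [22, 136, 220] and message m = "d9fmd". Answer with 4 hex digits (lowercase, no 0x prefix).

b684

Key decimal bytes [22, 136, 220] = 16 88 dc is exactly B = 3 bytes: K' = 16 88 dc.
K' ⊕ ipad = 20 be ea.  K' ⊕ opad = 4a d4 80.
Inner input = (K'⊕ipad) ∥ m = 20 be ea ∥ 64 39 66 6d 64.
Inner hash: even-index sum = 432 mod 256 = 176; odd-index sum = 492 mod 256 = 236 → b0 ec.
Outer input = (K'⊕opad) ∥ inner = 4a d4 80 ∥ b0 ec.
Outer hash (tag): even-index sum = 438 mod 256 = 182; odd-index sum = 388 mod 256 = 132 → b6 84.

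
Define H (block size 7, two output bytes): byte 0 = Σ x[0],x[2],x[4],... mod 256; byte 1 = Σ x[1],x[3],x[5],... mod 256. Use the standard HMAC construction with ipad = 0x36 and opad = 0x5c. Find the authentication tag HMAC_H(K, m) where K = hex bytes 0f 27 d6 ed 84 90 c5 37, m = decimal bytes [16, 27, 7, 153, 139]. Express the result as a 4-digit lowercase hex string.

Key hex bytes 0f 27 d6 ed 84 90 c5 37 is 8 bytes > B = 7, so hash it first: H(key) = 2e db, then zero-pad to 7 bytes: K' = 2e db 00 00 00 00 00.
K' ⊕ ipad = 18 ed 36 36 36 36 36.  K' ⊕ opad = 72 87 5c 5c 5c 5c 5c.
Inner input = (K'⊕ipad) ∥ m = 18 ed 36 36 36 36 36 ∥ 10 1b 07 99 8b.
Inner hash: even-index sum = 366 mod 256 = 110; odd-index sum = 507 mod 256 = 251 → 6e fb.
Outer input = (K'⊕opad) ∥ inner = 72 87 5c 5c 5c 5c 5c ∥ 6e fb.
Outer hash (tag): even-index sum = 641 mod 256 = 129; odd-index sum = 429 mod 256 = 173 → 81 ad.

81ad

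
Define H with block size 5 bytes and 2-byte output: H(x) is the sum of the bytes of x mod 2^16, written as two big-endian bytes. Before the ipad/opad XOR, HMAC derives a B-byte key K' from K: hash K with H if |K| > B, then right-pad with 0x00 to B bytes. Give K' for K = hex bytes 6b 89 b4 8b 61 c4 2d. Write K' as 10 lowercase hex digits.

0385000000

|K| = 7 > B = 5, so first hash the key.
H(K): sum = 107+137+180+139+97+196+45 = 901 → 03 85.
Zero-pad H(K) = 03 85 to 5 bytes: K' = 03 85 00 00 00.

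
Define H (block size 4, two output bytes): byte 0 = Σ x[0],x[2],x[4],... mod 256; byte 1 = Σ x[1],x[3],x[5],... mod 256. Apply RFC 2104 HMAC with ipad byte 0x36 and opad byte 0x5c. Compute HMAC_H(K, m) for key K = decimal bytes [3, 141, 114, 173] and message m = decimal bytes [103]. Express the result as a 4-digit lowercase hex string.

6d18

Key decimal bytes [3, 141, 114, 173] = 03 8d 72 ad is exactly B = 4 bytes: K' = 03 8d 72 ad.
K' ⊕ ipad = 35 bb 44 9b.  K' ⊕ opad = 5f d1 2e f1.
Inner input = (K'⊕ipad) ∥ m = 35 bb 44 9b ∥ 67.
Inner hash: even-index sum = 224 mod 256 = 224; odd-index sum = 342 mod 256 = 86 → e0 56.
Outer input = (K'⊕opad) ∥ inner = 5f d1 2e f1 ∥ e0 56.
Outer hash (tag): even-index sum = 365 mod 256 = 109; odd-index sum = 536 mod 256 = 24 → 6d 18.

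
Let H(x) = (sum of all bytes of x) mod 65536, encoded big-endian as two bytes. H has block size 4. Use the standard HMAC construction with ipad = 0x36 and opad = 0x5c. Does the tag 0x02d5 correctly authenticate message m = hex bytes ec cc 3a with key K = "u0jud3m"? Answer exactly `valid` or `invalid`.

invalid

Key "u0jud3m" = 75 30 6a 75 64 33 6d is 7 bytes > B = 4, so hash it first: H(key) = 02 88, then zero-pad to 4 bytes: K' = 02 88 00 00.
K' ⊕ ipad = 34 be 36 36; K' ⊕ opad = 5e d4 5c 5c.
Inner hash: sum = 52+190+54+54+236+204+58 = 848 → 03 50.
Outer hash (recomputed tag): sum = 94+212+92+92+3+80 = 573 → 02 3d.
Recomputed tag = 023d; claimed = 02d5 → mismatch.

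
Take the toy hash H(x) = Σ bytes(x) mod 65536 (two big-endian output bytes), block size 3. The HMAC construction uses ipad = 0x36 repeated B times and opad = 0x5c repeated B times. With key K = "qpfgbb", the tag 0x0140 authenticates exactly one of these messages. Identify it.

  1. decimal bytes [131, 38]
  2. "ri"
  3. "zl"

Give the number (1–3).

Key "qpfgbb" = 71 70 66 67 62 62 is 6 bytes > B = 3, so hash it first: H(key) = 02 72, then zero-pad to 3 bytes: K' = 02 72 00.
K' ⊕ ipad = 34 44 36; K' ⊕ opad = 5e 2e 5c.
m1: inner = H(34 44 36 83 26) = 01 57; tag = H(5e 2e 5c 01 57) = 0140 ← matches
m2: inner = H(34 44 36 72 69) = 01 89; tag = H(5e 2e 5c 01 89) = 0172
m3: inner = H(34 44 36 7a 6c) = 01 94; tag = H(5e 2e 5c 01 94) = 017d

1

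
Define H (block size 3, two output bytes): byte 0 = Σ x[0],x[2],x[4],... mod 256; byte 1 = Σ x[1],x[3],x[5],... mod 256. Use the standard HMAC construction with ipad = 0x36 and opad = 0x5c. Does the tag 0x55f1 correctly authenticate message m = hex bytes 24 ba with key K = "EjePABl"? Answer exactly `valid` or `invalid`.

valid

Key "EjePABl" = 45 6a 65 50 41 42 6c is 7 bytes > B = 3, so hash it first: H(key) = 57 fc, then zero-pad to 3 bytes: K' = 57 fc 00.
K' ⊕ ipad = 61 ca 36; K' ⊕ opad = 0b a0 5c.
Inner hash: even-index sum = 337 mod 256 = 81; odd-index sum = 238 mod 256 = 238 → 51 ee.
Outer hash (recomputed tag): even-index sum = 341 mod 256 = 85; odd-index sum = 241 mod 256 = 241 → 55 f1.
Recomputed tag = 55f1; claimed = 55f1 → match.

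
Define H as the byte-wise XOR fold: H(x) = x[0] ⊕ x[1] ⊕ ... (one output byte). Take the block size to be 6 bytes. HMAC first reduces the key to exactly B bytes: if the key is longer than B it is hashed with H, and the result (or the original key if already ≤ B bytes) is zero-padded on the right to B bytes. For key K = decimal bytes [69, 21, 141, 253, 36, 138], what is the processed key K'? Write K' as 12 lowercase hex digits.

Key decimal bytes [69, 21, 141, 253, 36, 138] = 45 15 8d fd 24 8a is exactly B = 6 bytes: K' = 45 15 8d fd 24 8a.

45158dfd248a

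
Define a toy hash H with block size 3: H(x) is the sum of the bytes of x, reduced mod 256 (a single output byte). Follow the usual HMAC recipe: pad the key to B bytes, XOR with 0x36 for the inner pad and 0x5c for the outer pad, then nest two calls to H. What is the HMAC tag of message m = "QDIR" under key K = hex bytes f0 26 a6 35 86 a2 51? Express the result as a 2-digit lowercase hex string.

e6

Key hex bytes f0 26 a6 35 86 a2 51 is 7 bytes > B = 3, so hash it first: H(key) = 6a, then zero-pad to 3 bytes: K' = 6a 00 00.
K' ⊕ ipad = 5c 36 36.  K' ⊕ opad = 36 5c 5c.
Inner input = (K'⊕ipad) ∥ m = 5c 36 36 ∥ 51 44 49 52.
Inner hash: sum = 92+54+54+81+68+73+82 = 504; mod 256 = 248 → f8.
Outer input = (K'⊕opad) ∥ inner = 36 5c 5c ∥ f8.
Outer hash (tag): sum = 54+92+92+248 = 486; mod 256 = 230 → e6.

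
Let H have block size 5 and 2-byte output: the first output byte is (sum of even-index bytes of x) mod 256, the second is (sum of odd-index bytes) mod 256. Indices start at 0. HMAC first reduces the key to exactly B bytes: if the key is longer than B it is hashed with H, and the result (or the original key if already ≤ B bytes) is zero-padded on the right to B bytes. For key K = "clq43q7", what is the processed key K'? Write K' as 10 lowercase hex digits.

|K| = 7 > B = 5, so first hash the key.
H(K): even-index sum = 318 mod 256 = 62; odd-index sum = 273 mod 256 = 17 → 3e 11.
Zero-pad H(K) = 3e 11 to 5 bytes: K' = 3e 11 00 00 00.

3e11000000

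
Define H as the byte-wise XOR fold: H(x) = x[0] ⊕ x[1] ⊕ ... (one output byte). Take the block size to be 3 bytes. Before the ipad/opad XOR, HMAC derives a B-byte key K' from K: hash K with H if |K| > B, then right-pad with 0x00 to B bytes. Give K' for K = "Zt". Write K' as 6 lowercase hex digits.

5a7400

Key "Zt" = 5a 74 is 2 bytes ≤ B = 3; zero-pad to 3 bytes: K' = 5a 74 00.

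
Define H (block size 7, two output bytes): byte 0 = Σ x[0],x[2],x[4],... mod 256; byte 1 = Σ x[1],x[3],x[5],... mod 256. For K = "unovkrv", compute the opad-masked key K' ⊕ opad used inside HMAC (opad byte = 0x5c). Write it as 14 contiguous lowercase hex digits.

Key "unovkrv" = 75 6e 6f 76 6b 72 76 is exactly B = 7 bytes: K' = 75 6e 6f 76 6b 72 76.
XOR each byte with 0x5c: 75⊕5c=29, 6e⊕5c=32, 6f⊕5c=33, 76⊕5c=2a, 6b⊕5c=37, 72⊕5c=2e, 76⊕5c=2a.

2932332a372e2a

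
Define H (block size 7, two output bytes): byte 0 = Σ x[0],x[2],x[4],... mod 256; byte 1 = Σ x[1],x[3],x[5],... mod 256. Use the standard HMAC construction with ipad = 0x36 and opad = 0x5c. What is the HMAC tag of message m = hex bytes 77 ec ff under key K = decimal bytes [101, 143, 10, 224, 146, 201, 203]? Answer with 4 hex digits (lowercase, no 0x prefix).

f840

Key decimal bytes [101, 143, 10, 224, 146, 201, 203] = 65 8f 0a e0 92 c9 cb is exactly B = 7 bytes: K' = 65 8f 0a e0 92 c9 cb.
K' ⊕ ipad = 53 b9 3c d6 a4 ff fd.  K' ⊕ opad = 39 d3 56 bc ce 95 97.
Inner input = (K'⊕ipad) ∥ m = 53 b9 3c d6 a4 ff fd ∥ 77 ec ff.
Inner hash: even-index sum = 796 mod 256 = 28; odd-index sum = 1028 mod 256 = 4 → 1c 04.
Outer input = (K'⊕opad) ∥ inner = 39 d3 56 bc ce 95 97 ∥ 1c 04.
Outer hash (tag): even-index sum = 504 mod 256 = 248; odd-index sum = 576 mod 256 = 64 → f8 40.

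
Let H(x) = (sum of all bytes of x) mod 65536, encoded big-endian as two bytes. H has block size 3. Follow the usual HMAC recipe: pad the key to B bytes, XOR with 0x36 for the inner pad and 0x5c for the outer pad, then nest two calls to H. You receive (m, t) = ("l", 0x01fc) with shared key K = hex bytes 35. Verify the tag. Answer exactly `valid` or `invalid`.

valid

Key hex bytes 35 is 1 byte ≤ B = 3; zero-pad to 3 bytes: K' = 35 00 00.
K' ⊕ ipad = 03 36 36; K' ⊕ opad = 69 5c 5c.
Inner hash: sum = 3+54+54+108 = 219 → 00 db.
Outer hash (recomputed tag): sum = 105+92+92+0+219 = 508 → 01 fc.
Recomputed tag = 01fc; claimed = 01fc → match.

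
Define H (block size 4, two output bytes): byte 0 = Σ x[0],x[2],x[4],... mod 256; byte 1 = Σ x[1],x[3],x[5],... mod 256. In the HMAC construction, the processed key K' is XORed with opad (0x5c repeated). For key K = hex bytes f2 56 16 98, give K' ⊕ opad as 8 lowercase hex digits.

Key hex bytes f2 56 16 98 is exactly B = 4 bytes: K' = f2 56 16 98.
XOR each byte with 0x5c: f2⊕5c=ae, 56⊕5c=0a, 16⊕5c=4a, 98⊕5c=c4.

ae0a4ac4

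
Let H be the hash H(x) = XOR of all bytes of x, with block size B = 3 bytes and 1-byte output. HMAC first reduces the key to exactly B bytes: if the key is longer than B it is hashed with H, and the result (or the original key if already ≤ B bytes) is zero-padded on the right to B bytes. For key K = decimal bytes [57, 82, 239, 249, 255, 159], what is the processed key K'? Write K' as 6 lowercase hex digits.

1d0000

|K| = 6 > B = 3, so first hash the key.
H(K): XOR 39⊕52⊕ef⊕f9⊕ff⊕9f = 1d.
Zero-pad H(K) = 1d to 3 bytes: K' = 1d 00 00.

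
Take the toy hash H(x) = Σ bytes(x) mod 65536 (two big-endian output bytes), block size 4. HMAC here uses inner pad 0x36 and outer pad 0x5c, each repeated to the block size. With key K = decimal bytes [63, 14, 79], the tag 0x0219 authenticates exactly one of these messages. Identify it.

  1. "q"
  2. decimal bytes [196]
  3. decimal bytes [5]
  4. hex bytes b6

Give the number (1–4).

3

Key decimal bytes [63, 14, 79] = 3f 0e 4f is 3 bytes ≤ B = 4; zero-pad to 4 bytes: K' = 3f 0e 4f 00.
K' ⊕ ipad = 09 38 79 36; K' ⊕ opad = 63 52 13 5c.
m1: inner = H(09 38 79 36 71) = 01 61; tag = H(63 52 13 5c 01 61) = 0186
m2: inner = H(09 38 79 36 c4) = 01 b4; tag = H(63 52 13 5c 01 b4) = 01d9
m3: inner = H(09 38 79 36 05) = 00 f5; tag = H(63 52 13 5c 00 f5) = 0219 ← matches
m4: inner = H(09 38 79 36 b6) = 01 a6; tag = H(63 52 13 5c 01 a6) = 01cb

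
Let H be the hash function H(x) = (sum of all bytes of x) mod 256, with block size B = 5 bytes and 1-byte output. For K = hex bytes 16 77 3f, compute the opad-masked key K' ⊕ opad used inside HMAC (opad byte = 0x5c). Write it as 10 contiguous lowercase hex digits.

4a2b635c5c

Key hex bytes 16 77 3f is 3 bytes ≤ B = 5; zero-pad to 5 bytes: K' = 16 77 3f 00 00.
XOR each byte with 0x5c: 16⊕5c=4a, 77⊕5c=2b, 3f⊕5c=63, 00⊕5c=5c, 00⊕5c=5c.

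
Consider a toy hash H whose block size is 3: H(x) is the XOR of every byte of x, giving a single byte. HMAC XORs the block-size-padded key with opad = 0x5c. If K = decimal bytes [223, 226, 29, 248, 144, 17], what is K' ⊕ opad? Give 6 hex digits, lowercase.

055c5c

Key decimal bytes [223, 226, 29, 248, 144, 17] = df e2 1d f8 90 11 is 6 bytes > B = 3, so hash it first: H(key) = 59, then zero-pad to 3 bytes: K' = 59 00 00.
XOR each byte with 0x5c: 59⊕5c=05, 00⊕5c=5c, 00⊕5c=5c.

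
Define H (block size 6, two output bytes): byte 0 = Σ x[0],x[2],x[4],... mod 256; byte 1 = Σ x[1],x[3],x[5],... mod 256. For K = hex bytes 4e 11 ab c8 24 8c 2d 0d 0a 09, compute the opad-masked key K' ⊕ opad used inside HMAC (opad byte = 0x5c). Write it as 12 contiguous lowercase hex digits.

Key hex bytes 4e 11 ab c8 24 8c 2d 0d 0a 09 is 10 bytes > B = 6, so hash it first: H(key) = 54 7b, then zero-pad to 6 bytes: K' = 54 7b 00 00 00 00.
XOR each byte with 0x5c: 54⊕5c=08, 7b⊕5c=27, 00⊕5c=5c, 00⊕5c=5c, 00⊕5c=5c, 00⊕5c=5c.

08275c5c5c5c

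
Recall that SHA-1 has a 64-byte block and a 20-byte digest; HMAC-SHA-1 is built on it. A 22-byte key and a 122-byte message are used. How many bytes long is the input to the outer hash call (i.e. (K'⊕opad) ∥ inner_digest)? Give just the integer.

84

Key is 22 ≤ 64 bytes, zero-padded: |K'| = 64.
Outer input = (K'⊕opad) ∥ H(inner) → 64 + 20 = 84 bytes.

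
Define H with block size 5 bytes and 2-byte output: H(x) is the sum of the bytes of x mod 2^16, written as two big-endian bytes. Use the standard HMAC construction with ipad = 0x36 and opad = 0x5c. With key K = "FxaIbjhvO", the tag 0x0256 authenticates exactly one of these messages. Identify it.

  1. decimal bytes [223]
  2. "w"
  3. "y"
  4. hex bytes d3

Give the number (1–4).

2

Key "FxaIbjhvO" = 46 78 61 49 62 6a 68 76 4f is 9 bytes > B = 5, so hash it first: H(key) = 03 61, then zero-pad to 5 bytes: K' = 03 61 00 00 00.
K' ⊕ ipad = 35 57 36 36 36; K' ⊕ opad = 5f 3d 5c 5c 5c.
m1: inner = H(35 57 36 36 36 df) = 02 0d; tag = H(5f 3d 5c 5c 5c 02 0d) = 01bf
m2: inner = H(35 57 36 36 36 77) = 01 a5; tag = H(5f 3d 5c 5c 5c 01 a5) = 0256 ← matches
m3: inner = H(35 57 36 36 36 79) = 01 a7; tag = H(5f 3d 5c 5c 5c 01 a7) = 0258
m4: inner = H(35 57 36 36 36 d3) = 02 01; tag = H(5f 3d 5c 5c 5c 02 01) = 01b3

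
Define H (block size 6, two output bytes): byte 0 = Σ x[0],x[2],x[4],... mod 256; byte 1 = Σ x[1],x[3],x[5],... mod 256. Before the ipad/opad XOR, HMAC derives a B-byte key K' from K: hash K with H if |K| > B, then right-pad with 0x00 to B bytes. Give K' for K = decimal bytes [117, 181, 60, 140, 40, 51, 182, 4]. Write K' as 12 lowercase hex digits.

8f7800000000

|K| = 8 > B = 6, so first hash the key.
H(K): even-index sum = 399 mod 256 = 143; odd-index sum = 376 mod 256 = 120 → 8f 78.
Zero-pad H(K) = 8f 78 to 6 bytes: K' = 8f 78 00 00 00 00.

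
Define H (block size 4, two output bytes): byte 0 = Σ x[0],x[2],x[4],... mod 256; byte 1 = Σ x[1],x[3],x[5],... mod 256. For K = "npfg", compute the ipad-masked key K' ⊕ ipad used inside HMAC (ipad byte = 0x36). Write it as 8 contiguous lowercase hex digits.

Key "npfg" = 6e 70 66 67 is exactly B = 4 bytes: K' = 6e 70 66 67.
XOR each byte with 0x36: 6e⊕36=58, 70⊕36=46, 66⊕36=50, 67⊕36=51.

58465051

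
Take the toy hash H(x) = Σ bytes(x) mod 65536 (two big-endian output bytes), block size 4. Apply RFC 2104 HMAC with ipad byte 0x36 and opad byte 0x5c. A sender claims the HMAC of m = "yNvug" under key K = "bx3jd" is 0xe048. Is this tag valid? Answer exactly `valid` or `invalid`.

invalid

Key "bx3jd" = 62 78 33 6a 64 is 5 bytes > B = 4, so hash it first: H(key) = 01 db, then zero-pad to 4 bytes: K' = 01 db 00 00.
K' ⊕ ipad = 37 ed 36 36; K' ⊕ opad = 5d 87 5c 5c.
Inner hash: sum = 55+237+54+54+121+78+118+117+103 = 937 → 03 a9.
Outer hash (recomputed tag): sum = 93+135+92+92+3+169 = 584 → 02 48.
Recomputed tag = 0248; claimed = e048 → mismatch.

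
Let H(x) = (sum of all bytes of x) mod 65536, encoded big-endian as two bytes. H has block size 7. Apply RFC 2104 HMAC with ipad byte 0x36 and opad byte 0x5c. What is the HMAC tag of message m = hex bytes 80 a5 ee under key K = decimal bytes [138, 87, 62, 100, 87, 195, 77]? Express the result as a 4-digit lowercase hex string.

0296

Key decimal bytes [138, 87, 62, 100, 87, 195, 77] = 8a 57 3e 64 57 c3 4d is exactly B = 7 bytes: K' = 8a 57 3e 64 57 c3 4d.
K' ⊕ ipad = bc 61 08 52 61 f5 7b.  K' ⊕ opad = d6 0b 62 38 0b 9f 11.
Inner input = (K'⊕ipad) ∥ m = bc 61 08 52 61 f5 7b ∥ 80 a5 ee.
Inner hash: sum = 188+97+8+82+97+245+123+128+165+238 = 1371 → 05 5b.
Outer input = (K'⊕opad) ∥ inner = d6 0b 62 38 0b 9f 11 ∥ 05 5b.
Outer hash (tag): sum = 214+11+98+56+11+159+17+5+91 = 662 → 02 96.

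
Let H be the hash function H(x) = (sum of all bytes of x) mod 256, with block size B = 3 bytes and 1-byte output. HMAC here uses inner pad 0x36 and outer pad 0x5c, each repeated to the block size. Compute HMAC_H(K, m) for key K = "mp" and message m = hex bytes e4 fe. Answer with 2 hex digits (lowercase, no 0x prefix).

Key "mp" = 6d 70 is 2 bytes ≤ B = 3; zero-pad to 3 bytes: K' = 6d 70 00.
K' ⊕ ipad = 5b 46 36.  K' ⊕ opad = 31 2c 5c.
Inner input = (K'⊕ipad) ∥ m = 5b 46 36 ∥ e4 fe.
Inner hash: sum = 91+70+54+228+254 = 697; mod 256 = 185 → b9.
Outer input = (K'⊕opad) ∥ inner = 31 2c 5c ∥ b9.
Outer hash (tag): sum = 49+44+92+185 = 370; mod 256 = 114 → 72.

72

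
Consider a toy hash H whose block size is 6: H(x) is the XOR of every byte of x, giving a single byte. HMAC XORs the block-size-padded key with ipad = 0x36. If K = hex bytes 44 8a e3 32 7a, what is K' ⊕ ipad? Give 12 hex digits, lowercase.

72bcd5044c36

Key hex bytes 44 8a e3 32 7a is 5 bytes ≤ B = 6; zero-pad to 6 bytes: K' = 44 8a e3 32 7a 00.
XOR each byte with 0x36: 44⊕36=72, 8a⊕36=bc, e3⊕36=d5, 32⊕36=04, 7a⊕36=4c, 00⊕36=36.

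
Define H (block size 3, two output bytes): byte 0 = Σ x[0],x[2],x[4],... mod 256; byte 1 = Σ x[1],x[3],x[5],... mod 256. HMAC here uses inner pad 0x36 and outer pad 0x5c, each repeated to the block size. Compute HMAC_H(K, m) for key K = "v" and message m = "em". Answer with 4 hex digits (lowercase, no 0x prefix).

213f

Key "v" = 76 is 1 byte ≤ B = 3; zero-pad to 3 bytes: K' = 76 00 00.
K' ⊕ ipad = 40 36 36.  K' ⊕ opad = 2a 5c 5c.
Inner input = (K'⊕ipad) ∥ m = 40 36 36 ∥ 65 6d.
Inner hash: even-index sum = 227 mod 256 = 227; odd-index sum = 155 mod 256 = 155 → e3 9b.
Outer input = (K'⊕opad) ∥ inner = 2a 5c 5c ∥ e3 9b.
Outer hash (tag): even-index sum = 289 mod 256 = 33; odd-index sum = 319 mod 256 = 63 → 21 3f.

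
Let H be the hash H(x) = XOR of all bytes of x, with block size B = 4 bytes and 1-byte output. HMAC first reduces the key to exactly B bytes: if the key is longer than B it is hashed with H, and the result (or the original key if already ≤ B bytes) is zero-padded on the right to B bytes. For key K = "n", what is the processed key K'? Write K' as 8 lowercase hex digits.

6e000000

Key "n" = 6e is 1 byte ≤ B = 4; zero-pad to 4 bytes: K' = 6e 00 00 00.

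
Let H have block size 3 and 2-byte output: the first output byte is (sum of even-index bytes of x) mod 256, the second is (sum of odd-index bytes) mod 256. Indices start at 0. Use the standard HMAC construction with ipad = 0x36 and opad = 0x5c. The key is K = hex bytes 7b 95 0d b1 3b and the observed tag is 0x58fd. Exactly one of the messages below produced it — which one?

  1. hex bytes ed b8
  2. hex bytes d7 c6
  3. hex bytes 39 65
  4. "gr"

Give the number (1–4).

Key hex bytes 7b 95 0d b1 3b is 5 bytes > B = 3, so hash it first: H(key) = c3 46, then zero-pad to 3 bytes: K' = c3 46 00.
K' ⊕ ipad = f5 70 36; K' ⊕ opad = 9f 1a 5c.
m1: inner = H(f5 70 36 ed b8) = e3 5d; tag = H(9f 1a 5c e3 5d) = 58fd ← matches
m2: inner = H(f5 70 36 d7 c6) = f1 47; tag = H(9f 1a 5c f1 47) = 420b
m3: inner = H(f5 70 36 39 65) = 90 a9; tag = H(9f 1a 5c 90 a9) = a4aa
m4: inner = H(f5 70 36 67 72) = 9d d7; tag = H(9f 1a 5c 9d d7) = d2b7

1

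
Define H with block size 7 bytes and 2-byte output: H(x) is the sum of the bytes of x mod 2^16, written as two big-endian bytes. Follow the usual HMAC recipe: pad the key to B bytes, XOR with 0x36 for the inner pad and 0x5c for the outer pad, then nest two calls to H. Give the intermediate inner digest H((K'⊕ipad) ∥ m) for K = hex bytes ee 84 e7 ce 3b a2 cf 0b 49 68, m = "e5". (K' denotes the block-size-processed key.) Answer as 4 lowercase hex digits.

0294

Key hex bytes ee 84 e7 ce 3b a2 cf 0b 49 68 is 10 bytes > B = 7, so hash it first: H(key) = 05 8f, then zero-pad to 7 bytes: K' = 05 8f 00 00 00 00 00.
K' ⊕ ipad = 33 b9 36 36 36 36 36.
Inner input = 33 b9 36 36 36 36 36 ∥ 65 35.
Inner hash: sum = 51+185+54+54+54+54+54+101+53 = 660 → 02 94.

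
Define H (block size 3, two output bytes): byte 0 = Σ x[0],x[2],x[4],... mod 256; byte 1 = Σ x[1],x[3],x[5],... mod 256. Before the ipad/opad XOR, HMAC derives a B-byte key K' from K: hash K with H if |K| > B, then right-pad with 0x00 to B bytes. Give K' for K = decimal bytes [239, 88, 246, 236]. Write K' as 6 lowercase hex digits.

e54400

|K| = 4 > B = 3, so first hash the key.
H(K): even-index sum = 485 mod 256 = 229; odd-index sum = 324 mod 256 = 68 → e5 44.
Zero-pad H(K) = e5 44 to 3 bytes: K' = e5 44 00.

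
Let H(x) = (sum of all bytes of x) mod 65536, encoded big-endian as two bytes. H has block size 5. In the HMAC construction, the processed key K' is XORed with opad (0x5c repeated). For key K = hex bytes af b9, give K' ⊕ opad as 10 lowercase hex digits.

f3e55c5c5c

Key hex bytes af b9 is 2 bytes ≤ B = 5; zero-pad to 5 bytes: K' = af b9 00 00 00.
XOR each byte with 0x5c: af⊕5c=f3, b9⊕5c=e5, 00⊕5c=5c, 00⊕5c=5c, 00⊕5c=5c.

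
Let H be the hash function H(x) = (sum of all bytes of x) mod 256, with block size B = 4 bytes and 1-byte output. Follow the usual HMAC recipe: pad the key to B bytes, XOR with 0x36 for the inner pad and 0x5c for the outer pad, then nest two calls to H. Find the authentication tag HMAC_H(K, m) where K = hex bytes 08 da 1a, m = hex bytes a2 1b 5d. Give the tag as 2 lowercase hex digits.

22

Key hex bytes 08 da 1a is 3 bytes ≤ B = 4; zero-pad to 4 bytes: K' = 08 da 1a 00.
K' ⊕ ipad = 3e ec 2c 36.  K' ⊕ opad = 54 86 46 5c.
Inner input = (K'⊕ipad) ∥ m = 3e ec 2c 36 ∥ a2 1b 5d.
Inner hash: sum = 62+236+44+54+162+27+93 = 678; mod 256 = 166 → a6.
Outer input = (K'⊕opad) ∥ inner = 54 86 46 5c ∥ a6.
Outer hash (tag): sum = 84+134+70+92+166 = 546; mod 256 = 34 → 22.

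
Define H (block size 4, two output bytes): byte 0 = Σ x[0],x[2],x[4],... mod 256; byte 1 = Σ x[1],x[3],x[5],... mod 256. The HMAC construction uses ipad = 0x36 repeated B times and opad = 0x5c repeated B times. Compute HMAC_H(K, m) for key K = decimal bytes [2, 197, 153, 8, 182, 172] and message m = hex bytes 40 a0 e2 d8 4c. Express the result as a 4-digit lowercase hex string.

747e

Key decimal bytes [2, 197, 153, 8, 182, 172] = 02 c5 99 08 b6 ac is 6 bytes > B = 4, so hash it first: H(key) = 51 79, then zero-pad to 4 bytes: K' = 51 79 00 00.
K' ⊕ ipad = 67 4f 36 36.  K' ⊕ opad = 0d 25 5c 5c.
Inner input = (K'⊕ipad) ∥ m = 67 4f 36 36 ∥ 40 a0 e2 d8 4c.
Inner hash: even-index sum = 523 mod 256 = 11; odd-index sum = 509 mod 256 = 253 → 0b fd.
Outer input = (K'⊕opad) ∥ inner = 0d 25 5c 5c ∥ 0b fd.
Outer hash (tag): even-index sum = 116 mod 256 = 116; odd-index sum = 382 mod 256 = 126 → 74 7e.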